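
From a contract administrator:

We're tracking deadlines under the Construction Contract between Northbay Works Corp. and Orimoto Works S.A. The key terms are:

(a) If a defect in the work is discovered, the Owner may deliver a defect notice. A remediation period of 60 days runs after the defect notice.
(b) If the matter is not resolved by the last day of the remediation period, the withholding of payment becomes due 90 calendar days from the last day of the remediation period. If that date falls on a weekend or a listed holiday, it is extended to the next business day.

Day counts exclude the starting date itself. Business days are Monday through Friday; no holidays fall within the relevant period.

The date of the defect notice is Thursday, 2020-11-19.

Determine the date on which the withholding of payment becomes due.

2021-04-19

Adding 60 calendar days to 2020-11-19 gives 2021-01-18, which is the last day of the remediation period.
Adding 90 calendar days to 2021-01-18 gives 2021-04-18, which is the date on which the withholding of payment becomes due. That falls on a Sunday, so it rolls to the next business day, Monday, 2021-04-19.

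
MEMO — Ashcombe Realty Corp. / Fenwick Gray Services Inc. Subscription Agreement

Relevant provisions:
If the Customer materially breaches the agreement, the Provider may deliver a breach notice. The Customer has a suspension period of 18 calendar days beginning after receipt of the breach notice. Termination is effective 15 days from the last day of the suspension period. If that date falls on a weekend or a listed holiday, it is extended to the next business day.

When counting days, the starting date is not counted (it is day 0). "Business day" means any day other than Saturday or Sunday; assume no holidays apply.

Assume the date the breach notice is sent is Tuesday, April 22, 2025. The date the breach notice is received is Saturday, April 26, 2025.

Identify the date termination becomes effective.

The last day of the suspension period: April 26, 2025 + 18 days = May 14, 2025.
The date termination becomes effective: 15 calendar days after May 14, 2025 is May 29, 2025. May 29, 2025 is a Thursday, so no roll-forward applies.

May 29, 2025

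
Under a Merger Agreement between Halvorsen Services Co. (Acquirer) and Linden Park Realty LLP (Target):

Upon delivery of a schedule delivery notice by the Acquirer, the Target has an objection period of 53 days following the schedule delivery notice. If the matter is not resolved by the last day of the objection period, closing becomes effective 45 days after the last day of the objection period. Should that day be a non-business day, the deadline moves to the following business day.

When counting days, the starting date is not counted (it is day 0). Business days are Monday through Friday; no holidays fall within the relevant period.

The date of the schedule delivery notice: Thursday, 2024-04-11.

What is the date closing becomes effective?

The last day of the objection period: 2024-04-11 + 53 days = 2024-06-03.
The date closing becomes effective: 45 calendar days after 2024-06-03 is 2024-07-18. 2024-07-18 is a Thursday, so no roll-forward applies.

2024-07-18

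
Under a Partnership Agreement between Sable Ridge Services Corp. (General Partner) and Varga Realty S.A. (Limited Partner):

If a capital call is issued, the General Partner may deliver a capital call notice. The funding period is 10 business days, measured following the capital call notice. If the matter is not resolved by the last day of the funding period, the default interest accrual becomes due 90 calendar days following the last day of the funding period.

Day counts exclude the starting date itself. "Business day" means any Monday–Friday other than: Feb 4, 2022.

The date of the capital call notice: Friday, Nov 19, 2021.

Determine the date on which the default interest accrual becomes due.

Mar 3, 2022

The last day of the funding period: 10 business days after Friday, Nov 19, 2021, skipping weekends — Nov 22, Nov 23, Nov 24, Nov 25, Nov 26, Nov 29, Nov 30, Dec 1, Dec 2, Dec 3 — lands on Friday, Dec 3, 2021.
The date on which the default interest accrual becomes due: 90 calendar days after Dec 3, 2021 is Mar 3, 2022.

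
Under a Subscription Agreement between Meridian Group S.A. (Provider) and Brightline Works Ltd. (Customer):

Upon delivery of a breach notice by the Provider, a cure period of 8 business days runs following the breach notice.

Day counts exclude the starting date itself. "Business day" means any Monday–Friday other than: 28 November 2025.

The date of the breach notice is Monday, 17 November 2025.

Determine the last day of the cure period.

The last day of the cure period: counting 8 business days from Monday, 17 November 2025 (Nov 18, Nov 19, Nov 20, Nov 21, Nov 24, Nov 25, Nov 26, Nov 27, skipping weekends) reaches Thursday, 27 November 2025.

27 November 2025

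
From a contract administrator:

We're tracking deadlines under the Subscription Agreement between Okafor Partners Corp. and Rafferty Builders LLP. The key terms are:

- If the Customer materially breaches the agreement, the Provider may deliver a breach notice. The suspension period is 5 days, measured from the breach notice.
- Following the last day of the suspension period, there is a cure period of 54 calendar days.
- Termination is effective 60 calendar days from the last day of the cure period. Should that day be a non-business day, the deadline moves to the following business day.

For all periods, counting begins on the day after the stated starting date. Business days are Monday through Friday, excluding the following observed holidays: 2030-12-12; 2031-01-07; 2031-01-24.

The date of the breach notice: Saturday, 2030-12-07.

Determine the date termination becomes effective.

2031-04-07

The last day of the suspension period: 5 calendar days after 2030-12-07 is 2030-12-12.
The last day of the cure period: 2030-12-12 + 54 days = 2031-02-04.
The date termination becomes effective: 60 calendar days after 2031-02-04 is 2031-04-05. That falls on a Saturday, so it rolls to the next business day, Monday, 2031-04-07.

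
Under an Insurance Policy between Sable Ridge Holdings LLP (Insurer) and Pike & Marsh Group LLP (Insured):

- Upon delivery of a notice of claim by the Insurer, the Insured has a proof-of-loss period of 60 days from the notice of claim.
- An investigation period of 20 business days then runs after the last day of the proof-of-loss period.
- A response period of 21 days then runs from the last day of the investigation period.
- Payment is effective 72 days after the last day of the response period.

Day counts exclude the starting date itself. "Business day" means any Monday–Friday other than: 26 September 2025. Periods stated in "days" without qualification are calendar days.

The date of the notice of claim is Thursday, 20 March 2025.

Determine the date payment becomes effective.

17 September 2025

The last day of the proof-of-loss period: 60 calendar days after 20 March 2025 is 19 May 2025.
The last day of the investigation period: 20 business days after Monday, 19 May 2025, skipping weekends — May 20, May 21, May 22, May 23, …, Jun 12, Jun 13, Jun 16 — lands on Monday, 16 June 2025.
Adding 21 calendar days to 16 June 2025 gives 7 July 2025, which is the last day of the response period.
Adding 72 calendar days to 7 July 2025 gives 17 September 2025, which is the date payment becomes effective.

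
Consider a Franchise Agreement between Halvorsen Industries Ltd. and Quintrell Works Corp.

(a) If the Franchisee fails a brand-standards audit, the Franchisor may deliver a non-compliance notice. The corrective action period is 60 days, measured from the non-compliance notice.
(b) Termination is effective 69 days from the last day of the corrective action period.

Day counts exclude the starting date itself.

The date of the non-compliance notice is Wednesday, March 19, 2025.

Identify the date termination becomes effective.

The last day of the corrective action period: 60 calendar days after March 19, 2025 is May 18, 2025.
Adding 69 calendar days to May 18, 2025 gives July 26, 2025, which is the date termination becomes effective.

July 26, 2025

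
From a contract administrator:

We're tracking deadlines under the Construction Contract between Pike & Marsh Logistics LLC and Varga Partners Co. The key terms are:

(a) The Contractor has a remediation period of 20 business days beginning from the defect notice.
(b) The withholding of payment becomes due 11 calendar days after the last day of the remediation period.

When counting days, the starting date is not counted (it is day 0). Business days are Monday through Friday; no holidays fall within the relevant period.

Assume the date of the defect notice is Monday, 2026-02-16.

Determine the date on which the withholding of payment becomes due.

2026-03-27

The last day of the remediation period: counting 20 business days from Monday, 2026-02-16 (Feb 17, Feb 18, Feb 19, Feb 20, …, Mar 12, Mar 13, Mar 16, skipping weekends) reaches Monday, 2026-03-16.
The date on which the withholding of payment becomes due: 2026-03-16 + 11 days = 2026-03-27.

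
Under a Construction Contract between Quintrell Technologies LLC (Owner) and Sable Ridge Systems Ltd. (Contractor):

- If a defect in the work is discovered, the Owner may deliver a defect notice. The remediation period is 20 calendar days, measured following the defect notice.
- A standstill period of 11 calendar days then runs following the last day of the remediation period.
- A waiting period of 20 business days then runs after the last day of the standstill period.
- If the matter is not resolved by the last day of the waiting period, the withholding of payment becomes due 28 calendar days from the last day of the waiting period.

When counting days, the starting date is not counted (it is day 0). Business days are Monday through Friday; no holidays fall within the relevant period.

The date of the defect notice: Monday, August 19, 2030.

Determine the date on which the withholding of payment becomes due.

November 14, 2030

Adding 20 calendar days to August 19, 2030 gives September 8, 2030, which is the last day of the remediation period.
The last day of the standstill period: September 8, 2030 + 11 days = September 19, 2030.
The last day of the waiting period: counting 20 business days from Thursday, September 19, 2030 (Sep 20, Sep 23, Sep 24, Sep 25, …, Oct 15, Oct 16, Oct 17, skipping weekends) reaches Thursday, October 17, 2030.
Adding 28 calendar days to October 17, 2030 gives November 14, 2030, which is the date on which the withholding of payment becomes due.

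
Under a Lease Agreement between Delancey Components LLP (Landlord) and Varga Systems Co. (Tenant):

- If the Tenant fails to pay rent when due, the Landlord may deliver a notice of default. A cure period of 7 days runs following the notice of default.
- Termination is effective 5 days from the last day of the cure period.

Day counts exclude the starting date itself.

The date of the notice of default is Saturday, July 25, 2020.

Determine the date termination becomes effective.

August 6, 2020

The last day of the cure period: July 25, 2020 + 7 days = August 1, 2020.
The date termination becomes effective: 5 calendar days after August 1, 2020 is August 6, 2020.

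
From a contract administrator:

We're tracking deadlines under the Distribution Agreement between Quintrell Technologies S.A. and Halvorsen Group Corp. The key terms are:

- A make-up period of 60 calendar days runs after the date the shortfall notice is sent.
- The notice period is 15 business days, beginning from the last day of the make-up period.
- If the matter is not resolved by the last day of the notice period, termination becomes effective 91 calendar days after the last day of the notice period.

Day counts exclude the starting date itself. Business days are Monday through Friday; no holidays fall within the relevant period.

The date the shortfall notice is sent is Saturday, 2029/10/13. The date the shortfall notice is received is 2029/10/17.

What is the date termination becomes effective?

2030/04/03

The last day of the make-up period: 2029/10/13 + 60 days = 2029/12/12.
From Wednesday, 2029/12/12, 15 business days (Dec 13, Dec 14, Dec 17, Dec 18, …, Dec 31, Jan 1, Jan 2, skipping weekends) brings us to Wednesday, 2030/01/02, which is the last day of the notice period.
The date termination becomes effective: 91 calendar days after 2030/01/02 is 2030/04/03.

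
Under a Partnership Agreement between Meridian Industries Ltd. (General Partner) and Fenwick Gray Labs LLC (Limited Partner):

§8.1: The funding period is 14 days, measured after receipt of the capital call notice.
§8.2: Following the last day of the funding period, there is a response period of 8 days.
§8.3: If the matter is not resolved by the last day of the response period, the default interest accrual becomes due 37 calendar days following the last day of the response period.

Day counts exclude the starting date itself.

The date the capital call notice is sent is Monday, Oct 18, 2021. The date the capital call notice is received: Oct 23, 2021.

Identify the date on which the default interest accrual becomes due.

Dec 21, 2021

The last day of the funding period: Oct 23, 2021 + 14 days = Nov 6, 2021.
The last day of the response period: 8 calendar days after Nov 6, 2021 is Nov 14, 2021.
The date on which the default interest accrual becomes due: Nov 14, 2021 + 37 days = Dec 21, 2021.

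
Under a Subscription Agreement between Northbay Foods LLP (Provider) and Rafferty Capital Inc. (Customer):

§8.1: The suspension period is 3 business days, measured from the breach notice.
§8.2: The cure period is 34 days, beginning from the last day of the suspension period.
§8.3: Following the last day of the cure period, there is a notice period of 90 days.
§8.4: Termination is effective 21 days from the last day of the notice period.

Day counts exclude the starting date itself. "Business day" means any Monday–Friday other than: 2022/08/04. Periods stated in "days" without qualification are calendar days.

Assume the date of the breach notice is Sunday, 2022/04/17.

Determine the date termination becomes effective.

2022/09/12

The last day of the suspension period: 3 business days after Sunday, 2022/04/17, skipping weekends — Apr 18, Apr 19, Apr 20 — lands on Wednesday, 2022/04/20.
The last day of the cure period: 34 calendar days after 2022/04/20 is 2022/05/24.
The last day of the notice period: 2022/05/24 + 90 days = 2022/08/22.
The date termination becomes effective: 21 calendar days after 2022/08/22 is 2022/09/12.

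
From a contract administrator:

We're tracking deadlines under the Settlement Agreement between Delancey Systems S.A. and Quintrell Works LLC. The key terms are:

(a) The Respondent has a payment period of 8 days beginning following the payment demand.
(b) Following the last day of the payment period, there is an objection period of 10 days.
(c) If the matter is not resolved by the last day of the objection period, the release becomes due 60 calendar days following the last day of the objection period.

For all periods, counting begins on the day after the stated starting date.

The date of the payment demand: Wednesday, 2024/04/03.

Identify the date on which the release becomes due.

2024/06/20

The last day of the payment period: 2024/04/03 + 8 days = 2024/04/11.
The last day of the objection period: 10 calendar days after 2024/04/11 is 2024/04/21.
The date on which the release becomes due: 60 calendar days after 2024/04/21 is 2024/06/20.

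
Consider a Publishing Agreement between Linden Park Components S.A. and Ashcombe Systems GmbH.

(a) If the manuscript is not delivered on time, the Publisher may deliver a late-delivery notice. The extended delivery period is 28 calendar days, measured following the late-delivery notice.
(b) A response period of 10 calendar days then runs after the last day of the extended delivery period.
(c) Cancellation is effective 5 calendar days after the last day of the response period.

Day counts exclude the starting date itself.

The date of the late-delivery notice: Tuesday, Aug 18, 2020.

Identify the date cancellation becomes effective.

Sep 30, 2020

Adding 28 calendar days to Aug 18, 2020 gives Sep 15, 2020, which is the last day of the extended delivery period.
The last day of the response period: 10 calendar days after Sep 15, 2020 is Sep 25, 2020.
The date cancellation becomes effective: Sep 25, 2020 + 5 days = Sep 30, 2020.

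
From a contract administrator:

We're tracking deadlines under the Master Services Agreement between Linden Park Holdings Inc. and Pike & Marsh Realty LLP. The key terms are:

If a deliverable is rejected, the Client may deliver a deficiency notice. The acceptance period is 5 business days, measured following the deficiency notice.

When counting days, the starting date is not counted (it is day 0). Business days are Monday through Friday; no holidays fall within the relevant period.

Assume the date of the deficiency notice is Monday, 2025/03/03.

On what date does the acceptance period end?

The last day of the acceptance period: 5 business days after Monday, 2025/03/03, skipping weekends — Mar 4, Mar 5, Mar 6, Mar 7, Mar 10 — lands on Monday, 2025/03/10.

2025/03/10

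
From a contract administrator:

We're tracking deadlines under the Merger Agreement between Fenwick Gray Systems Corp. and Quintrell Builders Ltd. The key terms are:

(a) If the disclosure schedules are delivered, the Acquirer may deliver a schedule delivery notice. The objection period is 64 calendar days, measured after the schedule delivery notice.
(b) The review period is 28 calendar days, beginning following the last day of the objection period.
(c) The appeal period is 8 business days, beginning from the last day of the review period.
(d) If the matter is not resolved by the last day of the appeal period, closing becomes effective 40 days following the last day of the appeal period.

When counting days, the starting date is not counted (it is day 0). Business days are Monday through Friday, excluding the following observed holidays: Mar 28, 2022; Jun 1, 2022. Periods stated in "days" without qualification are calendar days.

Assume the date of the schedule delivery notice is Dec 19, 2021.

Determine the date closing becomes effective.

May 11, 2022

The last day of the objection period: Dec 19, 2021 + 64 days = Feb 21, 2022.
Adding 28 calendar days to Feb 21, 2022 gives Mar 21, 2022, which is the last day of the review period.
The last day of the appeal period: 8 business days after Monday, Mar 21, 2022, skipping weekends and the listed holiday on Mar 28 — Mar 22, Mar 23, Mar 24, Mar 25, Mar 29, Mar 30, Mar 31, Apr 1 — lands on Friday, Apr 1, 2022.
The date closing becomes effective: 40 calendar days after Apr 1, 2022 is May 11, 2022.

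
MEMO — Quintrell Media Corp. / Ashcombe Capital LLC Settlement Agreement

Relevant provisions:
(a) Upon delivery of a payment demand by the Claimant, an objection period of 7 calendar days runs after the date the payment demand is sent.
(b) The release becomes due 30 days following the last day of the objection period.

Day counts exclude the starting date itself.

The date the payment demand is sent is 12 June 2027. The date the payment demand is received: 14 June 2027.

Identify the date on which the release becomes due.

19 July 2027

The last day of the objection period: 7 calendar days after 12 June 2027 is 19 June 2027.
Adding 30 calendar days to 19 June 2027 gives 19 July 2027, which is the date on which the release becomes due.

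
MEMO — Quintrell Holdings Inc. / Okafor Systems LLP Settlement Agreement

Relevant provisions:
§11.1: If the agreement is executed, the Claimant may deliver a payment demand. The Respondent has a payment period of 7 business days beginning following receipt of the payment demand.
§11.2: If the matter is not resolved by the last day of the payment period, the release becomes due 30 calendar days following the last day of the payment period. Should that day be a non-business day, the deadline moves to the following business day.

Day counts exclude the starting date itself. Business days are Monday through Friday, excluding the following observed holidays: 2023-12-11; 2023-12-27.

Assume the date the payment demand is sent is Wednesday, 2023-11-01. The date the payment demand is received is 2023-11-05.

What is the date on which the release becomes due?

From Sunday, 2023-11-05, 7 business days (Nov 6, Nov 7, Nov 8, Nov 9, Nov 10, Nov 13, Nov 14, skipping weekends) brings us to Tuesday, 2023-11-14, which is the last day of the payment period.
Adding 30 calendar days to 2023-11-14 gives 2023-12-14, which is the date on which the release becomes due. 2023-12-14 is a Thursday and is not a listed holiday, so no roll-forward applies.

2023-12-14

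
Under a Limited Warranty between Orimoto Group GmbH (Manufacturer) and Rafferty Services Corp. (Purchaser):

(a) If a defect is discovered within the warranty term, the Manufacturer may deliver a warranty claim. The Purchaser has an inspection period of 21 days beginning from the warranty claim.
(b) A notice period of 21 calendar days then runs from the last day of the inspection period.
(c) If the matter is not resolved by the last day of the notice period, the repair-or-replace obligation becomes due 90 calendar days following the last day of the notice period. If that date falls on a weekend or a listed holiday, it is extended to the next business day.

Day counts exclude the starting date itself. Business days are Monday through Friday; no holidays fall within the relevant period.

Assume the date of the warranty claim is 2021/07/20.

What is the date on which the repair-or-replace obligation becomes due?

The last day of the inspection period: 21 calendar days after 2021/07/20 is 2021/08/10.
The last day of the notice period: 2021/08/10 + 21 days = 2021/08/31.
The date on which the repair-or-replace obligation becomes due: 90 calendar days after 2021/08/31 is 2021/11/29. 2021/11/29 is a Monday, so no roll-forward applies.

2021/11/29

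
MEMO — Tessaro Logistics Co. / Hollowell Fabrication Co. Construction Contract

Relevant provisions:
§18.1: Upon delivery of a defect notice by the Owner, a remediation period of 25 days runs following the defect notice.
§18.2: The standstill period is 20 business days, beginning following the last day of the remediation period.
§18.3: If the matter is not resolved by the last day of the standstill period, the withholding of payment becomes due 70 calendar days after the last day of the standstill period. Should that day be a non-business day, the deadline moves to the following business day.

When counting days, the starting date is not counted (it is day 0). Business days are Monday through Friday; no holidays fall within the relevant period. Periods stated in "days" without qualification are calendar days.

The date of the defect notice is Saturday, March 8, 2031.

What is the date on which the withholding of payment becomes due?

July 9, 2031

The last day of the remediation period: March 8, 2031 + 25 days = April 2, 2031.
The last day of the standstill period: counting 20 business days from Wednesday, April 2, 2031 (Apr 3, Apr 4, Apr 7, Apr 8, …, Apr 28, Apr 29, Apr 30, skipping weekends) reaches Wednesday, April 30, 2031.
The date on which the withholding of payment becomes due: 70 calendar days after April 30, 2031 is July 9, 2031. July 9, 2031 is a Wednesday, so no roll-forward applies.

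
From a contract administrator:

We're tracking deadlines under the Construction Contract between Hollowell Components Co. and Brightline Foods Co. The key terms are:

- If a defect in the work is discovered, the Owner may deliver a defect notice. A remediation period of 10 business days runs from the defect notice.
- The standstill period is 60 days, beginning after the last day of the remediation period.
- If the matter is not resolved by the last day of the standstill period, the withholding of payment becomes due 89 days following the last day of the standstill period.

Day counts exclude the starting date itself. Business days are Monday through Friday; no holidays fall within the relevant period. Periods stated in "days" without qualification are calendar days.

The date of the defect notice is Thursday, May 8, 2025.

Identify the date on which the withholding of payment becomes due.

From Thursday, May 8, 2025, 10 business days (May 9, May 12, May 13, May 14, May 15, May 16, May 19, May 20, May 21, May 22, skipping weekends) brings us to Thursday, May 22, 2025, which is the last day of the remediation period.
The last day of the standstill period: May 22, 2025 + 60 days = Jul 21, 2025.
The date on which the withholding of payment becomes due: Jul 21, 2025 + 89 days = Oct 18, 2025.

Oct 18, 2025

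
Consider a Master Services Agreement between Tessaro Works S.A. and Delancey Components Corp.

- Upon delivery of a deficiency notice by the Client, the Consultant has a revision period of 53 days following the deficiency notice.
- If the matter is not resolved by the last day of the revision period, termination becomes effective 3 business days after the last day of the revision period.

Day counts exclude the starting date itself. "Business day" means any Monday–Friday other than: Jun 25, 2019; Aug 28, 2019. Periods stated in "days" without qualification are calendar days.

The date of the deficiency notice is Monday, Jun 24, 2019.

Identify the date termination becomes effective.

Aug 21, 2019

Adding 53 calendar days to Jun 24, 2019 gives Aug 16, 2019, which is the last day of the revision period.
The date termination becomes effective: 3 business days after Friday, Aug 16, 2019, skipping weekends — Aug 19, Aug 20, Aug 21 — lands on Wednesday, Aug 21, 2019.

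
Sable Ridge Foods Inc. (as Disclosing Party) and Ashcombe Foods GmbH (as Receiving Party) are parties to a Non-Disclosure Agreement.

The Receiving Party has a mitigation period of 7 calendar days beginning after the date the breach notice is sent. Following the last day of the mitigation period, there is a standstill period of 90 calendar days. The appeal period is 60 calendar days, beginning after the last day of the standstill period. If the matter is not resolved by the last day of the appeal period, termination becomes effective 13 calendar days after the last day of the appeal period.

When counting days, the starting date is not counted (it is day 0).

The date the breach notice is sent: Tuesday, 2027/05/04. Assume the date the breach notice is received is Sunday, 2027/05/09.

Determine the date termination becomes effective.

The last day of the mitigation period: 7 calendar days after 2027/05/04 is 2027/05/11.
The last day of the standstill period: 2027/05/11 + 90 days = 2027/08/09.
Adding 60 calendar days to 2027/08/09 gives 2027/10/08, which is the last day of the appeal period.
The date termination becomes effective: 13 calendar days after 2027/10/08 is 2027/10/21.

2027/10/21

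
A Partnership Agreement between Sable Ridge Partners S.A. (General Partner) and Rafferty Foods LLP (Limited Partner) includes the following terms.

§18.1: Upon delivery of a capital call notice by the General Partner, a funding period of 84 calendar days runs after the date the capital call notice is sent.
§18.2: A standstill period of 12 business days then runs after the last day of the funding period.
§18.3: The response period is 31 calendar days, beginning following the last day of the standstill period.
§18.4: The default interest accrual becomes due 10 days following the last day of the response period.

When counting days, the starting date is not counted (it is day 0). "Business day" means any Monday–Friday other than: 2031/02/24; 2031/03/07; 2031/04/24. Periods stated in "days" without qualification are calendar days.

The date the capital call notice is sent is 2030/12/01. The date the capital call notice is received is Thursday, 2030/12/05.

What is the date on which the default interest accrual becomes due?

2031/04/23

The last day of the funding period: 84 calendar days after 2030/12/01 is 2031/02/23.
The last day of the standstill period: 12 business days after Sunday, 2031/02/23, skipping weekends and the listed holidays on Feb 24, Mar 7 — Feb 25, Feb 26, Feb 27, Feb 28, …, Mar 11, Mar 12, Mar 13 — lands on Thursday, 2031/03/13.
The last day of the response period: 2031/03/13 + 31 days = 2031/04/13.
The date on which the default interest accrual becomes due: 10 calendar days after 2031/04/13 is 2031/04/23.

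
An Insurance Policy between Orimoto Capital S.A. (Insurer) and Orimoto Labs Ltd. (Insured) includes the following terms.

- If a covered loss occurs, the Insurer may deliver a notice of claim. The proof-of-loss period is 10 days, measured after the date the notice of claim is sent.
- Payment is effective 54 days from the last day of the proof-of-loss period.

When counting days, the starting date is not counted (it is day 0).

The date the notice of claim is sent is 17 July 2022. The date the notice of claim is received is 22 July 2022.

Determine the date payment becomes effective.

19 September 2022

The last day of the proof-of-loss period: 10 calendar days after 17 July 2022 is 27 July 2022.
The date payment becomes effective: 27 July 2022 + 54 days = 19 September 2022.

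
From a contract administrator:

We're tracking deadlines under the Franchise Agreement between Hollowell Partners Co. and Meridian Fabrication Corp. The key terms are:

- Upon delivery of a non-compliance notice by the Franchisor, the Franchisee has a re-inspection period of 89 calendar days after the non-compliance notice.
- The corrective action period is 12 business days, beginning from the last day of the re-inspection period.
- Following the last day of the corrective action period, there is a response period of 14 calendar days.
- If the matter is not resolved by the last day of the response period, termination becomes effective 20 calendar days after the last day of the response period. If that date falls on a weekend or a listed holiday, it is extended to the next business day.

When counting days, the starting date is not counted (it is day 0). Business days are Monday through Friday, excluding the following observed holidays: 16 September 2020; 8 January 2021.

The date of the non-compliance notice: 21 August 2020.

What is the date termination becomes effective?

7 January 2021

The last day of the re-inspection period: 89 calendar days after 21 August 2020 is 18 November 2020.
The last day of the corrective action period: 12 business days after Wednesday, 18 November 2020, skipping weekends — Nov 19, Nov 20, Nov 23, Nov 24, …, Dec 2, Dec 3, Dec 4 — lands on Friday, 4 December 2020.
The last day of the response period: 14 calendar days after 4 December 2020 is 18 December 2020.
The date termination becomes effective: 20 calendar days after 18 December 2020 is 7 January 2021. 7 January 2021 is a Thursday and is not a listed holiday, so no roll-forward applies.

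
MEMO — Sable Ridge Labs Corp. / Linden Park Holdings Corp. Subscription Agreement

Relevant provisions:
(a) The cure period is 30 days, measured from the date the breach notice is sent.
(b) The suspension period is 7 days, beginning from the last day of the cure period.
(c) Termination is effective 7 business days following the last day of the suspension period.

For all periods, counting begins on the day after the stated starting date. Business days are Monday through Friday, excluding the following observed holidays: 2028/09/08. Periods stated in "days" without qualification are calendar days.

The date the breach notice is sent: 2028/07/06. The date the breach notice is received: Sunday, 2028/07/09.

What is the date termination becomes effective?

2028/08/22

Adding 30 calendar days to 2028/07/06 gives 2028/08/05, which is the last day of the cure period.
The last day of the suspension period: 2028/08/05 + 7 days = 2028/08/12.
The date termination becomes effective: counting 7 business days from Saturday, 2028/08/12 (Aug 14, Aug 15, Aug 16, Aug 17, Aug 18, Aug 21, Aug 22, skipping weekends) reaches Tuesday, 2028/08/22.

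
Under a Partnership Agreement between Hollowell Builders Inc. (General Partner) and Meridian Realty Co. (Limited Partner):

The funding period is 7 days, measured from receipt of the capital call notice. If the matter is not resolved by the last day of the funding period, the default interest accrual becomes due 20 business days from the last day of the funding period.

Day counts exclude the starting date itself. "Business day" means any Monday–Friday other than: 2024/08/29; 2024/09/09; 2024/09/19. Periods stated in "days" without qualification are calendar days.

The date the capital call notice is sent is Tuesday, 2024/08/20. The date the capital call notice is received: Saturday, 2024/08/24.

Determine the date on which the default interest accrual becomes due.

Adding 7 calendar days to 2024/08/24 gives 2024/08/31, which is the last day of the funding period.
From Saturday, 2024/08/31, 20 business days (Sep 2, Sep 3, Sep 4, Sep 5, …, Sep 27, Sep 30, Oct 1, skipping weekends and the listed holidays on Sep 9, Sep 19) brings us to Tuesday, 2024/10/01, which is the date on which the default interest accrual becomes due.

2024/10/01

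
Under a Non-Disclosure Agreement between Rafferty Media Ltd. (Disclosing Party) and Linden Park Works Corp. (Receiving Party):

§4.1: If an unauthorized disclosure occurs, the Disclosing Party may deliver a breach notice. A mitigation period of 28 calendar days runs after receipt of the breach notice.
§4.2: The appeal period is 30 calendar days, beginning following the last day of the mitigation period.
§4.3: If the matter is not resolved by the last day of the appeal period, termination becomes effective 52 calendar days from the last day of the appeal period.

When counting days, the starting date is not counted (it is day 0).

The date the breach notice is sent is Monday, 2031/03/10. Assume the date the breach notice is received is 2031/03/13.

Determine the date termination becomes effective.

2031/07/01

The last day of the mitigation period: 28 calendar days after 2031/03/13 is 2031/04/10.
The last day of the appeal period: 2031/04/10 + 30 days = 2031/05/10.
The date termination becomes effective: 52 calendar days after 2031/05/10 is 2031/07/01.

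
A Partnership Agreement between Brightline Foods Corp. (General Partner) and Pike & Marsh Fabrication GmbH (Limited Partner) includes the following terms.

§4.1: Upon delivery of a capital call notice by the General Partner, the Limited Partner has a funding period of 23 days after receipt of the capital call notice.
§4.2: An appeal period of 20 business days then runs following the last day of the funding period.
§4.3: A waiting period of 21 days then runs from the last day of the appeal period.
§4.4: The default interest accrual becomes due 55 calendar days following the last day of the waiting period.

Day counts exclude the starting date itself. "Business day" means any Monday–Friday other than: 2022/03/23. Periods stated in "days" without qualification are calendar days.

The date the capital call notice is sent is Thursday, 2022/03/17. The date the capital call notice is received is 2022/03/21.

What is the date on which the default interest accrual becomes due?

The last day of the funding period: 23 calendar days after 2022/03/21 is 2022/04/13.
The last day of the appeal period: 20 business days after Wednesday, 2022/04/13, skipping weekends — Apr 14, Apr 15, Apr 18, Apr 19, …, May 9, May 10, May 11 — lands on Wednesday, 2022/05/11.
The last day of the waiting period: 21 calendar days after 2022/05/11 is 2022/06/01.
The date on which the default interest accrual becomes due: 2022/06/01 + 55 days = 2022/07/26.

2022/07/26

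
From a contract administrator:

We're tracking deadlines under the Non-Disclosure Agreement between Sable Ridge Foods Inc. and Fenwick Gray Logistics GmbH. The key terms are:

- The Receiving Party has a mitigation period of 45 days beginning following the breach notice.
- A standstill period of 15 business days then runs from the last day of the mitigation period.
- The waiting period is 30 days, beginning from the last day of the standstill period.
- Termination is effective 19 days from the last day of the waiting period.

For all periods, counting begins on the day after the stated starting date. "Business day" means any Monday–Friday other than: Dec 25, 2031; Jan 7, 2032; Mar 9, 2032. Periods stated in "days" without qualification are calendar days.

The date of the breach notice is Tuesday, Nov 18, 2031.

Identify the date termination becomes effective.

Mar 15, 2032

Adding 45 calendar days to Nov 18, 2031 gives Jan 2, 2032, which is the last day of the mitigation period.
From Friday, Jan 2, 2032, 15 business days (Jan 5, Jan 6, Jan 8, Jan 9, …, Jan 22, Jan 23, Jan 26, skipping weekends and the listed holiday on Jan 7) brings us to Monday, Jan 26, 2032, which is the last day of the standstill period.
The last day of the waiting period: 30 calendar days after Jan 26, 2032 is Feb 25, 2032.
The date termination becomes effective: 19 calendar days after Feb 25, 2032 is Mar 15, 2032.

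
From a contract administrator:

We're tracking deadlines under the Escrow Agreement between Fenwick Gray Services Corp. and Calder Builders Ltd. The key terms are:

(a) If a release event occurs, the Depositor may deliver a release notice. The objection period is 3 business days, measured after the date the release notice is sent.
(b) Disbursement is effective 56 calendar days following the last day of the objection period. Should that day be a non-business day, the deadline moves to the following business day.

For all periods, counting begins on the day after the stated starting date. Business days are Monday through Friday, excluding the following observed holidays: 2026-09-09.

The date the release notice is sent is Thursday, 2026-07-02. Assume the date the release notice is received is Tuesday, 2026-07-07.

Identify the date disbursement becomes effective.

2026-09-01

From Thursday, 2026-07-02, 3 business days (Jul 3, Jul 6, Jul 7, skipping weekends) brings us to Tuesday, 2026-07-07, which is the last day of the objection period.
Adding 56 calendar days to 2026-07-07 gives 2026-09-01, which is the date disbursement becomes effective. 2026-09-01 is a Tuesday and is not a listed holiday, so no roll-forward applies.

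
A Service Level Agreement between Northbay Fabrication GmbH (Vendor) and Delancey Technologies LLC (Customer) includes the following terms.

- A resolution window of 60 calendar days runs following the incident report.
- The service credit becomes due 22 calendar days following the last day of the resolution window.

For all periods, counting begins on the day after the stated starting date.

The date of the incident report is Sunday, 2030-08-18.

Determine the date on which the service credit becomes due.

2030-11-08

The last day of the resolution window: 2030-08-18 + 60 days = 2030-10-17.
The date on which the service credit becomes due: 2030-10-17 + 22 days = 2030-11-08.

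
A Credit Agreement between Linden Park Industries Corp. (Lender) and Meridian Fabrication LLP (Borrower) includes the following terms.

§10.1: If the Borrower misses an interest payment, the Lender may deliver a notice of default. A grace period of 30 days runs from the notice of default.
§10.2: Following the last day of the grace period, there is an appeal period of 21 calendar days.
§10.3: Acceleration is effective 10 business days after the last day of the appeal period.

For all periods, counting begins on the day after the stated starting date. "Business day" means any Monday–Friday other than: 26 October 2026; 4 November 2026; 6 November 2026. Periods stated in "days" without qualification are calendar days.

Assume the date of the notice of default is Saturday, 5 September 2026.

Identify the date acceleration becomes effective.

11 November 2026

The last day of the grace period: 30 calendar days after 5 September 2026 is 5 October 2026.
The last day of the appeal period: 5 October 2026 + 21 days = 26 October 2026.
The date acceleration becomes effective: counting 10 business days from Monday, 26 October 2026 (Oct 27, Oct 28, Oct 29, Oct 30, Nov 2, Nov 3, Nov 5, Nov 9, Nov 10, Nov 11, skipping weekends and the listed holidays on Nov 4, Nov 6) reaches Wednesday, 11 November 2026.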